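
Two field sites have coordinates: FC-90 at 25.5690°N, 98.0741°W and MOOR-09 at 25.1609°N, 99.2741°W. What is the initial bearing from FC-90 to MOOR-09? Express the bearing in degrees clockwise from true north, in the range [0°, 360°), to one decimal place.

249.6°

Δλ = -1.2000°
y = sin Δλ · cos φ₂ = -0.018955
x = cos φ₁ sin φ₂ − sin φ₁ cos φ₂ cos Δλ = -0.007037
θ = atan2(y, x) = -110.3669° → 249.6331° (mod 360°)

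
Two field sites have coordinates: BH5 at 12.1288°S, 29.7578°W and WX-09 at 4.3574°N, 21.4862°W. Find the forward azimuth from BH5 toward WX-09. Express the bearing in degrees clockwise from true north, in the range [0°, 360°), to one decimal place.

Δλ = 8.2716°
y = sin Δλ · cos φ₂ = 0.143450
x = cos φ₁ sin φ₂ − sin φ₁ cos φ₂ cos Δλ = 0.281605
θ = atan2(y, x) = 26.9943° → 26.9943° (mod 360°)

27.0°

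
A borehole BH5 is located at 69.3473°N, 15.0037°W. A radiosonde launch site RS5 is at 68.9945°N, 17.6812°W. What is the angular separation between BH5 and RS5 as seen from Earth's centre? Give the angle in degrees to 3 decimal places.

1.015°

Δφ = -0.3528°,  Δλ = -2.6775°
a = sin²(Δφ/2) + cos φ₁ cos φ₂ sin²(Δλ/2) = 0.000078
c = 2·arcsin(√a) = 0.017719 rad = 1.0152°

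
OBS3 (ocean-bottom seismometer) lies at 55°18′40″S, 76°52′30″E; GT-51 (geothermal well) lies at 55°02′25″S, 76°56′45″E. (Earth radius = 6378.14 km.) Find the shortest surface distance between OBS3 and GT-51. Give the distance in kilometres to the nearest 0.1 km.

OBS3: φ = -55.31111°, λ = +76.87500°
GT-51: φ = -55.04028°, λ = +76.94583°
Δφ = 0.2708°,  Δλ = 0.0708°
a = sin²(Δφ/2) + cos φ₁ cos φ₂ sin²(Δλ/2) = 0.000006
c = 2·arcsin(√a) = 0.004779 rad = 0.2738°
d = R·c = 6378.14 × 0.004779 = 30.5 km

30.5 km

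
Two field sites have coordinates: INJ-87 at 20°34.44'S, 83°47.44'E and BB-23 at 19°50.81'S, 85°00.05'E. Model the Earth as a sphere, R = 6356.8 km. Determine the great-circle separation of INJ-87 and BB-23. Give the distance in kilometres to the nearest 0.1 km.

149.6 km

INJ-87: φ = -20.57400°, λ = +83.79067°
BB-23: φ = -19.84683°, λ = +85.00083°
Δφ = 0.7272°,  Δλ = 1.2102°
a = sin²(Δφ/2) + cos φ₁ cos φ₂ sin²(Δλ/2) = 0.000138
c = 2·arcsin(√a) = 0.023536 rad = 1.3485°
d = R·c = 6356.8 × 0.023536 = 149.6 km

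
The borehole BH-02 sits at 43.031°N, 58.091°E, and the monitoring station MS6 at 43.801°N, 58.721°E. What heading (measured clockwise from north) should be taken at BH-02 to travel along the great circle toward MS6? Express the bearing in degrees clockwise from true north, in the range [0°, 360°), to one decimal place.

Δλ = 0.6300°
y = sin Δλ · cos φ₂ = 0.007936
x = cos φ₁ sin φ₂ − sin φ₁ cos φ₂ cos Δλ = 0.013468
θ = atan2(y, x) = 30.5075° → 30.5075° (mod 360°)

30.5°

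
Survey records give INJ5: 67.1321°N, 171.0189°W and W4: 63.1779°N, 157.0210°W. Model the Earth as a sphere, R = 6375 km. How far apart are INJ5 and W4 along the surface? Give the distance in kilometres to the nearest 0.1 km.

785.8 km

Δφ = -3.9542°,  Δλ = 13.9979°
a = sin²(Δφ/2) + cos φ₁ cos φ₂ sin²(Δλ/2) = 0.003794
c = 2·arcsin(√a) = 0.123265 rad = 7.0626°
d = R·c = 6375 × 0.123265 = 785.8 km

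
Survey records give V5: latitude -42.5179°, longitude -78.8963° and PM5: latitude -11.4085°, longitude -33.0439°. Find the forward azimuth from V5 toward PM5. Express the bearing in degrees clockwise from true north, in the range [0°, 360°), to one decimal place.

Δλ = 45.8524°
y = sin Δλ · cos φ₂ = 0.703370
x = cos φ₁ sin φ₂ − sin φ₁ cos φ₂ cos Δλ = 0.315621
θ = atan2(y, x) = 65.8330° → 65.8330° (mod 360°)

65.8°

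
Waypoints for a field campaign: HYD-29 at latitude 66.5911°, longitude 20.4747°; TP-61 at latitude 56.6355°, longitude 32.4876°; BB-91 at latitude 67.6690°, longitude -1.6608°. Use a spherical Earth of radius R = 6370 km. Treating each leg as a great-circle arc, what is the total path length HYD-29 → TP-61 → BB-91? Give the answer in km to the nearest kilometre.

3384 km

HYD-29→TP-61: c = 0.199544 rad, d = 1271.09 km
TP-61→BB-91: c = 0.331708 rad, d = 2112.98 km
Total = 1271.09 + 2112.98 = 3384.07 km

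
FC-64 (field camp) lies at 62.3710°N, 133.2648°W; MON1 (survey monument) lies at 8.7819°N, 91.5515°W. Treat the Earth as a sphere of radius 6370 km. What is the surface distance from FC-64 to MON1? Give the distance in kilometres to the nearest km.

6836 km

Δφ = -53.5891°,  Δλ = 41.7133°
a = sin²(Δφ/2) + cos φ₁ cos φ₂ sin²(Δλ/2) = 0.261308
c = 2·arcsin(√a) = 1.073122 rad = 61.4853°
d = R·c = 6370 × 1.073122 = 6835.8 km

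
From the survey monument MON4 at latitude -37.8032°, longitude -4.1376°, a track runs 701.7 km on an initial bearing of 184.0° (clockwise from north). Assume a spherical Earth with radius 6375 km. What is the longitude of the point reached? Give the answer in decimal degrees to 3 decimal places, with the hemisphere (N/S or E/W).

4.749°W

δ = d/R = 701.7/6375 = 0.110071 rad
φ₂ = arcsin(sin φ₁ cos δ + cos φ₁ sin δ cos θ)
   = arcsin(-0.61295·0.99395 + 0.79012·0.10985·-0.99756) = -44.09291°
λ₂ = λ₁ + atan2(sin θ sin δ cos φ₁, cos δ − sin φ₁ sin φ₂) = -4.74890°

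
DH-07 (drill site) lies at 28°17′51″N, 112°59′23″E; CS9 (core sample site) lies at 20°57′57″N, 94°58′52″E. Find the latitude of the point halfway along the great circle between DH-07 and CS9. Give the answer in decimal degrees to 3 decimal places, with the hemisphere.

24.902°N

DH-07: φ = +28.29750°, λ = +112.98972°
CS9: φ = +20.96583°, λ = +94.98111°
Bx = cos φ₂ cos Δλ = 0.888047,  By = cos φ₂ sin Δλ = -0.288692
φₘ = atan2(sin φ₁ + sin φ₂, √((cos φ₁ + Bx)² + By²)) = 24.90168°
λₘ = λ₁ + atan2(By, cos φ₁ + Bx) = 103.71871°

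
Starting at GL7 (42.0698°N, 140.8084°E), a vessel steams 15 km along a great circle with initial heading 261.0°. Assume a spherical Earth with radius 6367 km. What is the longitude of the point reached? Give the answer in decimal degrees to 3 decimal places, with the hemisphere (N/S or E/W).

140.629°E

δ = d/R = 15/6367 = 0.002356 rad
φ₂ = arcsin(sin φ₁ cos δ + cos φ₁ sin δ cos θ)
   = arcsin(0.67004·1.00000 + 0.74233·0.00236·-0.15643) = 42.04854°
λ₂ = λ₁ + atan2(sin θ sin δ cos φ₁, cos δ − sin φ₁ sin φ₂) = 140.62886°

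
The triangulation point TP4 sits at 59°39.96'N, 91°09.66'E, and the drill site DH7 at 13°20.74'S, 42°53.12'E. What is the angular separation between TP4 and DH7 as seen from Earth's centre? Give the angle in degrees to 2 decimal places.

82.66°

TP4: φ = +59.66600°, λ = +91.16100°
DH7: φ = -13.34567°, λ = +42.88533°
Δφ = -73.0117°,  Δλ = -48.2757°
a = sin²(Δφ/2) + cos φ₁ cos φ₂ sin²(Δλ/2) = 0.436087
c = 2·arcsin(√a) = 1.442619 rad = 82.6560°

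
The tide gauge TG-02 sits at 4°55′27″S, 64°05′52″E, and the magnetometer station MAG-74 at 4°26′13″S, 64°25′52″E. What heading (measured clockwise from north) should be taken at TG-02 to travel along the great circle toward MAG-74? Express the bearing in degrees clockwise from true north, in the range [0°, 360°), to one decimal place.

TG-02: φ = -4.92417°, λ = +64.09778°
MAG-74: φ = -4.43694°, λ = +64.43111°
Δλ = 0.3333°
y = sin Δλ · cos φ₂ = 0.005800
x = cos φ₁ sin φ₂ − sin φ₁ cos φ₂ cos Δλ = 0.008502
θ = atan2(y, x) = 34.3026° → 34.3026° (mod 360°)

34.3°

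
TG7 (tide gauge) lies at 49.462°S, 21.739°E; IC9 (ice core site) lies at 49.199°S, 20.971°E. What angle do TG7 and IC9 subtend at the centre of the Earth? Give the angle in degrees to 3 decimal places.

0.565°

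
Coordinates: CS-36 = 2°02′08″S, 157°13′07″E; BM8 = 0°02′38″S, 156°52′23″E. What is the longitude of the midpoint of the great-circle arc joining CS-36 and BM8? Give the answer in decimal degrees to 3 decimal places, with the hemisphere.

157.046°E

CS-36: φ = -2.03556°, λ = +157.21861°
BM8: φ = -0.04389°, λ = +156.87306°
Bx = cos φ₂ cos Δλ = 0.999982,  By = cos φ₂ sin Δλ = -0.006031
φₘ = atan2(sin φ₁ + sin φ₂, √((cos φ₁ + Bx)² + By²)) = -1.03973°
λₘ = λ₁ + atan2(By, cos φ₁ + Bx) = 157.04578°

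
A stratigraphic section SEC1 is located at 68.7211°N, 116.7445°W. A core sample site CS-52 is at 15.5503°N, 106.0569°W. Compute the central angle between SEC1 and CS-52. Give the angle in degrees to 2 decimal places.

Δφ = -53.1708°,  Δλ = 10.6876°
a = sin²(Δφ/2) + cos φ₁ cos φ₂ sin²(Δλ/2) = 0.203317
c = 2·arcsin(√a) = 0.935561 rad = 53.6037°

53.60°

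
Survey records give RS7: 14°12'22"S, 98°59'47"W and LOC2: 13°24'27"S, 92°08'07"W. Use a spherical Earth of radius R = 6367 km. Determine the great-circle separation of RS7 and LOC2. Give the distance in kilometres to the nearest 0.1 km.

745.7 km

RS7: φ = -14.20611°, λ = -98.99639°
LOC2: φ = -13.40750°, λ = -92.13528°
Δφ = 0.7986°,  Δλ = 6.8611°
a = sin²(Δφ/2) + cos φ₁ cos φ₂ sin²(Δλ/2) = 0.003425
c = 2·arcsin(√a) = 0.117116 rad = 6.7103°
d = R·c = 6367 × 0.117116 = 745.7 km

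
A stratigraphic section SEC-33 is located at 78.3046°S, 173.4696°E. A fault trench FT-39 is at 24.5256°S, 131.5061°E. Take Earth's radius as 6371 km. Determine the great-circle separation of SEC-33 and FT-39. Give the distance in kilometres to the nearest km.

Δφ = 53.7790°,  Δλ = -41.9635°
a = sin²(Δφ/2) + cos φ₁ cos φ₂ sin²(Δλ/2) = 0.228195
c = 2·arcsin(√a) = 0.996063 rad = 57.0702°
d = R·c = 6371 × 0.996063 = 6345.9 km

6346 km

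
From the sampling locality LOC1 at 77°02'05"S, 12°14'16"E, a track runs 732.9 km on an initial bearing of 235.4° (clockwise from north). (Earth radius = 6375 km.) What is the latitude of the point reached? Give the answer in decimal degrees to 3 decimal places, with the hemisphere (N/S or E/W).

LOC1: φ = -77.03472°, λ = +12.23778°
δ = d/R = 732.9/6375 = 0.114965 rad
φ₂ = arcsin(sin φ₁ cos δ + cos φ₁ sin δ cos θ)
   = arcsin(-0.97451·0.99340 + 0.22436·0.11471·-0.56784) = -79.32317°
λ₂ = λ₁ + atan2(sin θ sin δ cos φ₁, cos δ − sin φ₁ sin φ₂) = -18.40304°

79.323°S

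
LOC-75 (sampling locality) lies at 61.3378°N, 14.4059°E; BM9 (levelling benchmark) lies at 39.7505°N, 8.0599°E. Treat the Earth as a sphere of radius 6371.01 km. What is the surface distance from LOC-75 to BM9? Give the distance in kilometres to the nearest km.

Δφ = -21.5873°,  Δλ = -6.3460°
a = sin²(Δφ/2) + cos φ₁ cos φ₂ sin²(Δλ/2) = 0.036201
c = 2·arcsin(√a) = 0.382864 rad = 21.9365°
d = R·c = 6371.01 × 0.382864 = 2439.2 km

2439 km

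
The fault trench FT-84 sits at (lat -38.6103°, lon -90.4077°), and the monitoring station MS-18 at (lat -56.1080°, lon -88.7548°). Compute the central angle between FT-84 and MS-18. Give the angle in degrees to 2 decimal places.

17.53°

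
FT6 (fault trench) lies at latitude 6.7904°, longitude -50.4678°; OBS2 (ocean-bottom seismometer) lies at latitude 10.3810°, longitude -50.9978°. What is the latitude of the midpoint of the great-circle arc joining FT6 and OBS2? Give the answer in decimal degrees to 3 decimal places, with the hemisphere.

8.586°N

Bx = cos φ₂ cos Δλ = 0.983589,  By = cos φ₂ sin Δλ = -0.009099
φₘ = atan2(sin φ₁ + sin φ₂, √((cos φ₁ + Bx)² + By²)) = 8.58579°
λₘ = λ₁ + atan2(By, cos φ₁ + Bx) = -50.73155°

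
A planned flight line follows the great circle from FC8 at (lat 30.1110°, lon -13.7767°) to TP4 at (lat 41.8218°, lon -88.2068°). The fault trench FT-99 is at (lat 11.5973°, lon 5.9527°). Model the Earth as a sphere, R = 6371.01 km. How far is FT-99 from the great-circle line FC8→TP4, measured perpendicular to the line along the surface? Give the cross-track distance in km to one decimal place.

367.5 km

δ₁₃ = central angle FC8→FT-99 = 0.454448 rad  (haversine)
θ₁₃ = bearing FC8→FT-99 = 131.120°,  θ₁₂ = bearing FC8→TP4 = 303.574°
dₓₜ = R·arcsin(sin δ₁₃ · sin(θ₁₃ − θ₁₂)) = 6371.01·arcsin(0.43897·sin(-172.454°)) = -367.490 km
|dₓₜ| = 367.490 km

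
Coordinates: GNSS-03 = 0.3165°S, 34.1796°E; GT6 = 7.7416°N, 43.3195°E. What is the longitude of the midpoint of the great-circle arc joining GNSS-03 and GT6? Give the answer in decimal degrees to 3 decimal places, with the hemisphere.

38.729°E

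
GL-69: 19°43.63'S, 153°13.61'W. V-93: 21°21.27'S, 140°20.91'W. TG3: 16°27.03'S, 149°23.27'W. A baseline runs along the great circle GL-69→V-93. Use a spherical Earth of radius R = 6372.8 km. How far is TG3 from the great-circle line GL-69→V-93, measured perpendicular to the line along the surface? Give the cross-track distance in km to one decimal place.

GL-69: φ = -19.72717°, λ = -153.22683°
V-93: φ = -21.35450°, λ = -140.34850°
TG3: φ = -16.45050°, λ = -149.38783°
δ₁₃ = central angle GL-69→TG3 = 0.085589 rad  (haversine)
θ₁₃ = bearing GL-69→TG3 = 48.690°,  θ₁₂ = bearing GL-69→V-93 = 99.921°
dₓₜ = R·arcsin(sin δ₁₃ · sin(θ₁₃ − θ₁₂)) = 6372.8·arcsin(0.08549·sin(-51.230°)) = -425.064 km
|dₓₜ| = 425.064 km

425.1 km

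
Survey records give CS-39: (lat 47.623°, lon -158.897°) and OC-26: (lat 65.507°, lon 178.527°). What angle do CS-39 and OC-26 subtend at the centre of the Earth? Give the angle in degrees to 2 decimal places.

Δφ = 17.8840°,  Δλ = -22.5760°
a = sin²(Δφ/2) + cos φ₁ cos φ₂ sin²(Δλ/2) = 0.034866
c = 2·arcsin(√a) = 0.375654 rad = 21.5234°

21.52°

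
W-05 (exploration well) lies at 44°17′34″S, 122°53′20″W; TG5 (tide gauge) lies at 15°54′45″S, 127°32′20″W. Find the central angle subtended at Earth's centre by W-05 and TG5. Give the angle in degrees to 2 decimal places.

28.65°

W-05: φ = -44.29278°, λ = -122.88889°
TG5: φ = -15.91250°, λ = -127.53889°
Δφ = 28.3803°,  Δλ = -4.6500°
a = sin²(Δφ/2) + cos φ₁ cos φ₂ sin²(Δλ/2) = 0.061227
c = 2·arcsin(√a) = 0.500075 rad = 28.6522°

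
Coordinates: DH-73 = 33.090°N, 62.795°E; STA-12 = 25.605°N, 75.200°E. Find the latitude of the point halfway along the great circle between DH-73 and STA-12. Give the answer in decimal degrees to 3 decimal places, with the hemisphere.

29.491°N

Bx = cos φ₂ cos Δλ = 0.880741,  By = cos φ₂ sin Δλ = 0.193724
φₘ = atan2(sin φ₁ + sin φ₂, √((cos φ₁ + Bx)² + By²)) = 29.49123°
λₘ = λ₁ + atan2(By, cos φ₁ + Bx) = 69.22651°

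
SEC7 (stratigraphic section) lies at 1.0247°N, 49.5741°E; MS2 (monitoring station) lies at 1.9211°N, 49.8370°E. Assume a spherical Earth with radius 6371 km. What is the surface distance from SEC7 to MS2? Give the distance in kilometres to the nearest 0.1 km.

103.9 km

Δφ = 0.8964°,  Δλ = 0.2629°
a = sin²(Δφ/2) + cos φ₁ cos φ₂ sin²(Δλ/2) = 0.000066
c = 2·arcsin(√a) = 0.016304 rad = 0.9341°
d = R·c = 6371 × 0.016304 = 103.9 km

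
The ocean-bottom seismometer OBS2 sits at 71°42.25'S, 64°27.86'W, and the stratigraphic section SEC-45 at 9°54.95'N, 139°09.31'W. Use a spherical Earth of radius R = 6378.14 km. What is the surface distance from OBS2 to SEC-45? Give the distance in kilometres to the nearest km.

OBS2: φ = -71.70417°, λ = -64.46433°
SEC-45: φ = +9.91583°, λ = -139.15517°
Δφ = 81.6200°,  Δλ = -74.6908°
a = sin²(Δφ/2) + cos φ₁ cos φ₂ sin²(Δλ/2) = 0.540925
c = 2·arcsin(√a) = 1.652738 rad = 94.6949°
d = R·c = 6378.14 × 1.652738 = 10541.4 km

10541 km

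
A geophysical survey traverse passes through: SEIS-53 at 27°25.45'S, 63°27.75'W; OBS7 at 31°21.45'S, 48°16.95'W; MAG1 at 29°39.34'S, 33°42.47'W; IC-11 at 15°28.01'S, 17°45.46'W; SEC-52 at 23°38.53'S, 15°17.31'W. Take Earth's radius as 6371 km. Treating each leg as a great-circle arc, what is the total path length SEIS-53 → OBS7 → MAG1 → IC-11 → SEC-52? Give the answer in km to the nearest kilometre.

SEIS-53: φ = -27.42417°, λ = -63.46250°
OBS7: φ = -31.35750°, λ = -48.28250°
MAG1: φ = -29.65567°, λ = -33.70783°
IC-11: φ = -15.46683°, λ = -17.75767°
SEC-52: φ = -23.64217°, λ = -15.28850°
SEIS-53→OBS7: c = 0.240591 rad, d = 1532.81 km
OBS7→MAG1: c = 0.220999 rad, d = 1407.98 km
MAG1→IC-11: c = 0.356143 rad, d = 2268.99 km
IC-11→SEC-52: c = 0.148340 rad, d = 945.07 km
Total = 1532.81 + 1407.98 + 2268.99 + 945.07 = 6154.85 km

6155 km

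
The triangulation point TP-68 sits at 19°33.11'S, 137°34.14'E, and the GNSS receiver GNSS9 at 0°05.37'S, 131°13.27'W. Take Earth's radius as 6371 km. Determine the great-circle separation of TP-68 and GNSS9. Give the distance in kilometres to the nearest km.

10131 km

TP-68: φ = -19.55183°, λ = +137.56900°
GNSS9: φ = -0.08950°, λ = -131.22117°
Δφ = 19.4623°,  Δλ = 91.2098°
a = sin²(Δφ/2) + cos φ₁ cos φ₂ sin²(Δλ/2) = 0.509687
c = 2·arcsin(√a) = 1.590171 rad = 91.1101°
d = R·c = 6371 × 1.590171 = 10131.0 km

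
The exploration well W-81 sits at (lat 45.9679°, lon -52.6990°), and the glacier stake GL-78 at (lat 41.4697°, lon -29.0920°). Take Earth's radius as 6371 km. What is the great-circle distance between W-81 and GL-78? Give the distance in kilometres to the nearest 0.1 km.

1954.0 km

Δφ = -4.4982°,  Δλ = 23.6070°
a = sin²(Δφ/2) + cos φ₁ cos φ₂ sin²(Δλ/2) = 0.023333
c = 2·arcsin(√a) = 0.306701 rad = 17.5727°
d = R·c = 6371 × 0.306701 = 1954.0 km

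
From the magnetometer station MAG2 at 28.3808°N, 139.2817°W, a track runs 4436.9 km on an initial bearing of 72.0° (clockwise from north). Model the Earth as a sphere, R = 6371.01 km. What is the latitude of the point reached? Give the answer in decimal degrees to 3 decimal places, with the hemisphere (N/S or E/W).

δ = d/R = 4436.9/6371.01 = 0.696420 rad
φ₂ = arcsin(sin φ₁ cos δ + cos φ₁ sin δ cos θ)
   = arcsin(0.47533·0.76714 + 0.87981·0.64148·0.30902) = 32.61881°
λ₂ = λ₁ + atan2(sin θ sin δ cos φ₁, cos δ − sin φ₁ sin φ₂) = -92.86914°

32.619°N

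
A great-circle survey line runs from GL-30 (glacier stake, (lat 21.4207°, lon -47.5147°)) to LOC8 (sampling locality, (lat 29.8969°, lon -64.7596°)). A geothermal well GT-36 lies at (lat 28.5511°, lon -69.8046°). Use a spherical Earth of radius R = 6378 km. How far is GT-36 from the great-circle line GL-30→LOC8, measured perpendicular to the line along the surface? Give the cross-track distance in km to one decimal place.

δ₁₃ = central angle GL-30→GT-36 = 0.373205 rad  (haversine)
θ₁₃ = bearing GL-30→GT-36 = 293.966°,  θ₁₂ = bearing GL-30→LOC8 = 302.166°
dₓₜ = R·arcsin(sin δ₁₃ · sin(θ₁₃ − θ₁₂)) = 6378·arcsin(0.36460·sin(-8.200°)) = -331.818 km
|dₓₜ| = 331.818 km

331.8 km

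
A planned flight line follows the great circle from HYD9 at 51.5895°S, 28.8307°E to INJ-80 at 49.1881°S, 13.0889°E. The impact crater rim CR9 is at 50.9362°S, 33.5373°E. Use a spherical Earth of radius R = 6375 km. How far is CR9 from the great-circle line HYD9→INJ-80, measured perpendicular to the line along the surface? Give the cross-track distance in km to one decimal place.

103.4 km

δ₁₃ = central angle HYD9→CR9 = 0.052642 rad  (haversine)
θ₁₃ = bearing HYD9→CR9 = 79.336°,  θ₁₂ = bearing HYD9→INJ-80 = 277.293°
dₓₜ = R·arcsin(sin δ₁₃ · sin(θ₁₃ − θ₁₂)) = 6375·arcsin(0.05262·sin(-197.957°)) = 103.420 km
|dₓₜ| = 103.420 km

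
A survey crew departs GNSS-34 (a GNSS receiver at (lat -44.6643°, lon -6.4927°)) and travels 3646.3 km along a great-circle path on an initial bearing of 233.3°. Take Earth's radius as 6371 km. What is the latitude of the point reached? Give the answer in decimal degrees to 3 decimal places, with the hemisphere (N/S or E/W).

δ = d/R = 3646.3/6371 = 0.572328 rad
φ₂ = arcsin(sin φ₁ cos δ + cos φ₁ sin δ cos θ)
   = arcsin(-0.70295·0.84064 + 0.71124·0.54159·-0.59763) = -55.19867°
λ₂ = λ₁ + atan2(sin θ sin δ cos φ₁, cos δ − sin φ₁ sin φ₂) = -56.03065°

55.199°S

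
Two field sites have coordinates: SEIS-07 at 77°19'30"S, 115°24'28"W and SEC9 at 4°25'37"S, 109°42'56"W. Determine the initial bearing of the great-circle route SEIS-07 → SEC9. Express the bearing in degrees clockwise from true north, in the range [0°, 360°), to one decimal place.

5.9°

SEIS-07: φ = -77.32500°, λ = -115.40778°
SEC9: φ = -4.42694°, λ = -109.71556°
Δλ = 5.6922°
y = sin Δλ · cos φ₂ = 0.098889
x = cos φ₁ sin φ₂ − sin φ₁ cos φ₂ cos Δλ = 0.950987
θ = atan2(y, x) = 5.9366° → 5.9366° (mod 360°)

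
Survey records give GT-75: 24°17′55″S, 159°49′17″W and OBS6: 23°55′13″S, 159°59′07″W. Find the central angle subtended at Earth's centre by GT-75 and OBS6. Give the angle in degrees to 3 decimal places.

0.407°

GT-75: φ = -24.29861°, λ = -159.82139°
OBS6: φ = -23.92028°, λ = -159.98528°
Δφ = 0.3783°,  Δλ = -0.1639°
a = sin²(Δφ/2) + cos φ₁ cos φ₂ sin²(Δλ/2) = 0.000013
c = 2·arcsin(√a) = 0.007101 rad = 0.4068°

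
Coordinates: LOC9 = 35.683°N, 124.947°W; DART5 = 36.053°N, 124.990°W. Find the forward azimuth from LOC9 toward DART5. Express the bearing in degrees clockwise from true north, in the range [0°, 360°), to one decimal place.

Δλ = -0.0430°
y = sin Δλ · cos φ₂ = -0.000607
x = cos φ₁ sin φ₂ − sin φ₁ cos φ₂ cos Δλ = 0.006458
θ = atan2(y, x) = -5.3675° → 354.6325° (mod 360°)

354.6°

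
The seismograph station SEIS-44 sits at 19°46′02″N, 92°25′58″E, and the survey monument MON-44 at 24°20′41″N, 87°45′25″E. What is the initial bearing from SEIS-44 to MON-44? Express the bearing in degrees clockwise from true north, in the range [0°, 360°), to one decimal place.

SEIS-44: φ = +19.76722°, λ = +92.43278°
MON-44: φ = +24.34472°, λ = +87.75694°
Δλ = -4.6758°
y = sin Δλ · cos φ₂ = -0.074270
x = cos φ₁ sin φ₂ − sin φ₁ cos φ₂ cos Δλ = 0.080833
θ = atan2(y, x) = -42.5769° → 317.4231° (mod 360°)

317.4°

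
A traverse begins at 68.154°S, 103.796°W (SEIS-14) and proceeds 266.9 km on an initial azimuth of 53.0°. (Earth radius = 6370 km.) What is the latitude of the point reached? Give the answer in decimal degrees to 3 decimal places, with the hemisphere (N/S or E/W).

66.634°S

δ = d/R = 266.9/6370 = 0.041900 rad
φ₂ = arcsin(sin φ₁ cos δ + cos φ₁ sin δ cos θ)
   = arcsin(-0.92819·0.99912 + 0.37211·0.04189·0.60182) = -66.63432°
λ₂ = λ₁ + atan2(sin θ sin δ cos φ₁, cos δ − sin φ₁ sin φ₂) = -98.95741°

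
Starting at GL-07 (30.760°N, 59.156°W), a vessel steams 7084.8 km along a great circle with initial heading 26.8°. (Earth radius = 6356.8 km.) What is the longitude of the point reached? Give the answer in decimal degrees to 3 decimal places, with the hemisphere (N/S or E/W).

35.250°E

δ = d/R = 7084.8/6356.8 = 1.114523 rad
φ₂ = arcsin(sin φ₁ cos δ + cos φ₁ sin δ cos θ)
   = arcsin(0.51144·0.44061 + 0.85932·0.89770·0.89259) = 66.04915°
λ₂ = λ₁ + atan2(sin θ sin δ cos φ₁, cos δ − sin φ₁ sin φ₂) = 35.24997°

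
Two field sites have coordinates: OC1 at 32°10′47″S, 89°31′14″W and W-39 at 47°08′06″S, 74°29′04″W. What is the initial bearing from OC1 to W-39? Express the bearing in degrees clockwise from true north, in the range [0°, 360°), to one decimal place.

146.9°

OC1: φ = -32.17972°, λ = -89.52056°
W-39: φ = -47.13500°, λ = -74.48444°
Δλ = 15.0361°
y = sin Δλ · cos φ₂ = 0.176482
x = cos φ₁ sin φ₂ − sin φ₁ cos φ₂ cos Δλ = -0.270469
θ = atan2(y, x) = 146.8755° → 146.8755° (mod 360°)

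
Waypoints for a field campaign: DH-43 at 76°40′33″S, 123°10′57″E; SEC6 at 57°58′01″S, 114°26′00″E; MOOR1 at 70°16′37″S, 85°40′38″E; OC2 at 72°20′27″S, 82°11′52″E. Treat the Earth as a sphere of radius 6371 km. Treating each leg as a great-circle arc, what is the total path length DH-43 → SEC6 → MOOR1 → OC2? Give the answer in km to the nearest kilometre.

4289 km

DH-43: φ = -76.67583°, λ = +123.18250°
SEC6: φ = -57.96694°, λ = +114.43333°
MOOR1: φ = -70.27694°, λ = +85.67722°
OC2: φ = -72.34083°, λ = +82.19778°
DH-43→SEC6: c = 0.330938 rad, d = 2108.40 km
SEC6→MOOR1: c = 0.301361 rad, d = 1919.97 km
MOOR1→OC2: c = 0.040928 rad, d = 260.75 km
Total = 2108.40 + 1919.97 + 260.75 = 4289.12 km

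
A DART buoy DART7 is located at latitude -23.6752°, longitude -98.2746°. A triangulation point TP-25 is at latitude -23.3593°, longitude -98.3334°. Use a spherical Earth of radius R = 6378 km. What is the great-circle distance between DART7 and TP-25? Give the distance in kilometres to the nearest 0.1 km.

35.7 km

Δφ = 0.3159°,  Δλ = -0.0588°
a = sin²(Δφ/2) + cos φ₁ cos φ₂ sin²(Δλ/2) = 0.000008
c = 2·arcsin(√a) = 0.005593 rad = 0.3205°
d = R·c = 6378 × 0.005593 = 35.7 km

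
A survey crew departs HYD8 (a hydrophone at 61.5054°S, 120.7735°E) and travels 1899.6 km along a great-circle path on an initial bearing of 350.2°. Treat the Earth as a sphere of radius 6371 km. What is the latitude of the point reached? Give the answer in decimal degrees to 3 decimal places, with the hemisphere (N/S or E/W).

44.586°S

δ = d/R = 1899.6/6371 = 0.298164 rad
φ₂ = arcsin(sin φ₁ cos δ + cos φ₁ sin δ cos θ)
   = arcsin(-0.87886·0.95588 + 0.47708·0.29377·0.98541) = -44.58618°
λ₂ = λ₁ + atan2(sin θ sin δ cos φ₁, cos δ − sin φ₁ sin φ₂) = 116.74758°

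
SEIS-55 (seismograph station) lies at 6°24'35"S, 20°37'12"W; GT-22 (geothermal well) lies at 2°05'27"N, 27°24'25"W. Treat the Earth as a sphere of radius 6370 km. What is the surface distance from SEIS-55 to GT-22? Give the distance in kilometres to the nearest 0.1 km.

1208.6 km

SEIS-55: φ = -6.40972°, λ = -20.62000°
GT-22: φ = +2.09083°, λ = -27.40694°
Δφ = 8.5006°,  Δλ = -6.7869°
a = sin²(Δφ/2) + cos φ₁ cos φ₂ sin²(Δλ/2) = 0.008972
c = 2·arcsin(√a) = 0.189729 rad = 10.8707°
d = R·c = 6370 × 0.189729 = 1208.6 km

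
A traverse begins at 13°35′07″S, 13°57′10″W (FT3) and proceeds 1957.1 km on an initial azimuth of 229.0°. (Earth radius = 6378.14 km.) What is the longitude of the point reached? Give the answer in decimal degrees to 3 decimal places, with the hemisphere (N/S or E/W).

FT3: φ = -13.58528°, λ = -13.95278°
δ = d/R = 1957.1/6378.14 = 0.306845 rad
φ₂ = arcsin(sin φ₁ cos δ + cos φ₁ sin δ cos θ)
   = arcsin(-0.23489·0.95329 + 0.97202·0.30205·-0.65606) = -24.61638°
λ₂ = λ₁ + atan2(sin θ sin δ cos φ₁, cos δ − sin φ₁ sin φ₂) = -28.47473°

28.475°W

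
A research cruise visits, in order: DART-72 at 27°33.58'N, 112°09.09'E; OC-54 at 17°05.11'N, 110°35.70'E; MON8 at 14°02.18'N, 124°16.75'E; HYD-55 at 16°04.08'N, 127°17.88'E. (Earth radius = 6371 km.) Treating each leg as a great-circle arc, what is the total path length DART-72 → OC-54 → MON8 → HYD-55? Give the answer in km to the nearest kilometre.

3075 km

DART-72: φ = +27.55967°, λ = +112.15150°
OC-54: φ = +17.08517°, λ = +110.59500°
MON8: φ = +14.03633°, λ = +124.27917°
HYD-55: φ = +16.06800°, λ = +127.29800°
DART-72→OC-54: c = 0.184526 rad, d = 1175.62 km
OC-54→MON8: c = 0.236082 rad, d = 1504.08 km
MON8→HYD-55: c = 0.062015 rad, d = 395.10 km
Total = 1175.62 + 1504.08 + 395.10 = 3074.79 km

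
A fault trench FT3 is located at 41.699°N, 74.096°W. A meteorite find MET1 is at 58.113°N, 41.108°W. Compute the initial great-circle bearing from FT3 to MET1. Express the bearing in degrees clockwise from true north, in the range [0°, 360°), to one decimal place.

40.3°

Δλ = 32.9880°
y = sin Δλ · cos φ₂ = 0.287610
x = cos φ₁ sin φ₂ − sin φ₁ cos φ₂ cos Δλ = 0.339227
θ = atan2(y, x) = 40.2927° → 40.2927° (mod 360°)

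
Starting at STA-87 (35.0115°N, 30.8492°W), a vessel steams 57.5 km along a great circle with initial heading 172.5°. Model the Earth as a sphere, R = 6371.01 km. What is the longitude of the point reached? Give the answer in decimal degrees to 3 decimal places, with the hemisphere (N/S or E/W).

30.767°W

δ = d/R = 57.5/6371.01 = 0.009025 rad
φ₂ = arcsin(sin φ₁ cos δ + cos φ₁ sin δ cos θ)
   = arcsin(0.57374·0.99996 + 0.81904·0.00903·-0.99144) = 34.49879°
λ₂ = λ₁ + atan2(sin θ sin δ cos φ₁, cos δ − sin φ₁ sin φ₂) = -30.76730°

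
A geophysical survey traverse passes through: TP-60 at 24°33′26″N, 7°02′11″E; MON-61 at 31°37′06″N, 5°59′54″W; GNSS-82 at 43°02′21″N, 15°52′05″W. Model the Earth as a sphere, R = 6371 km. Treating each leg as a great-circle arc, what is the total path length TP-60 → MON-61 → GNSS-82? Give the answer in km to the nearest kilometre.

TP-60: φ = +24.55722°, λ = +7.03639°
MON-61: φ = +31.61833°, λ = -5.99833°
GNSS-82: φ = +43.03917°, λ = -15.86806°
TP-60→MON-61: c = 0.235239 rad, d = 1498.71 km
MON-61→GNSS-82: c = 0.241469 rad, d = 1538.40 km
Total = 1498.71 + 1538.40 = 3037.10 km

3037 km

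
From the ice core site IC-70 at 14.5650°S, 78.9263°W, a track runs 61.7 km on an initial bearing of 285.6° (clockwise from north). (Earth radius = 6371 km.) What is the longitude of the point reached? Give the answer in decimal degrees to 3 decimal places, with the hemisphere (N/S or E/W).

79.478°W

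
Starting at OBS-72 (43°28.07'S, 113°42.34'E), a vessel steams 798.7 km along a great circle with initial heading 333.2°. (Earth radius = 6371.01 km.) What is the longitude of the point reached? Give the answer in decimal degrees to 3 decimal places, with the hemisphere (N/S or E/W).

109.659°E

OBS-72: φ = -43.46783°, λ = +113.70567°
δ = d/R = 798.7/6371.01 = 0.125365 rad
φ₂ = arcsin(sin φ₁ cos δ + cos φ₁ sin δ cos θ)
   = arcsin(-0.68795·0.99215 + 0.72576·0.12504·0.89259) = -36.98093°
λ₂ = λ₁ + atan2(sin θ sin δ cos φ₁, cos δ − sin φ₁ sin φ₂) = 109.65877°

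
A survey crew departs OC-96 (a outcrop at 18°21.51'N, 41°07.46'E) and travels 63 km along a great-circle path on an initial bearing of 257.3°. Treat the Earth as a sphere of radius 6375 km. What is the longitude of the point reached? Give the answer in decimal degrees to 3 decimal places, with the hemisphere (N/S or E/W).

40.543°E

OC-96: φ = +18.35850°, λ = +41.12433°
δ = d/R = 63/6375 = 0.009882 rad
φ₂ = arcsin(sin φ₁ cos δ + cos φ₁ sin δ cos θ)
   = arcsin(0.31496·0.99995 + 0.94910·0.00988·-0.21985) = 18.23314°
λ₂ = λ₁ + atan2(sin θ sin δ cos φ₁, cos δ − sin φ₁ sin φ₂) = 40.54277°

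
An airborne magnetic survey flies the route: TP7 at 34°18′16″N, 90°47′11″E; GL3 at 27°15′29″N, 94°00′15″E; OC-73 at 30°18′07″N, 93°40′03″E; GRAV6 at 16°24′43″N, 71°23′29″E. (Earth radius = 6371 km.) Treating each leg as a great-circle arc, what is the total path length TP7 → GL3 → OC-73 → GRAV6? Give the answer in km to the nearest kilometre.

TP7: φ = +34.30444°, λ = +90.78639°
GL3: φ = +27.25806°, λ = +94.00417°
OC-73: φ = +30.30194°, λ = +93.66750°
GRAV6: φ = +16.41194°, λ = +71.39139°
TP7→GL3: c = 0.132085 rad, d = 841.52 km
GL3→OC-73: c = 0.053375 rad, d = 340.05 km
OC-73→GRAV6: c = 0.430042 rad, d = 2739.80 km
Total = 841.52 + 340.05 + 2739.80 = 3921.37 km

3921 km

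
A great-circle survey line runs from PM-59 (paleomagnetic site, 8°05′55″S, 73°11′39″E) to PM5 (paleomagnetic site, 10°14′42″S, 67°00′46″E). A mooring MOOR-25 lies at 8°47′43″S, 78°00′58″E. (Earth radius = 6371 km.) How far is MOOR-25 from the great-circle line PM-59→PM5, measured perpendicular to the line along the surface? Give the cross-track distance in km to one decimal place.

255.6 km

PM-59: φ = -8.09861°, λ = +73.19417°
PM5: φ = -10.24500°, λ = +67.01278°
MOOR-25: φ = -8.79528°, λ = +78.01611°
δ₁₃ = central angle PM-59→MOOR-25 = 0.084128 rad  (haversine)
θ₁₃ = bearing PM-59→MOOR-25 = 98.659°,  θ₁₂ = bearing PM-59→PM5 = 250.147°
dₓₜ = R·arcsin(sin δ₁₃ · sin(θ₁₃ − θ₁₂)) = 6371·arcsin(0.08403·sin(-151.487°)) = -255.618 km
|dₓₜ| = 255.618 km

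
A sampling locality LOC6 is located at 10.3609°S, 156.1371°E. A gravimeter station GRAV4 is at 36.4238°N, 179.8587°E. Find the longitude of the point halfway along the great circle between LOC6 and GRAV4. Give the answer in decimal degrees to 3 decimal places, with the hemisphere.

166.793°E

Bx = cos φ₂ cos Δλ = 0.736663,  By = cos φ₂ sin Δλ = 0.323704
φₘ = atan2(sin φ₁ + sin φ₂, √((cos φ₁ + Bx)² + By²)) = 13.30290°
λₘ = λ₁ + atan2(By, cos φ₁ + Bx) = 166.79333°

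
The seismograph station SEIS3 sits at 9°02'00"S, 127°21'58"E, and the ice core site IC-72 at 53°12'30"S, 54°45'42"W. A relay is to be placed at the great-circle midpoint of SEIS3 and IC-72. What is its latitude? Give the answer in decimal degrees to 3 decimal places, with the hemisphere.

SEIS3: φ = -9.03333°, λ = +127.36611°
IC-72: φ = -53.20833°, λ = -54.76167°
Bx = cos φ₂ cos Δλ = -0.598494,  By = cos φ₂ sin Δλ = 0.022236
φₘ = atan2(sin φ₁ + sin φ₂, √((cos φ₁ + Bx)² + By²)) = -67.85870°
λₘ = λ₁ + atan2(By, cos φ₁ + Bx) = 130.63688°

67.859°S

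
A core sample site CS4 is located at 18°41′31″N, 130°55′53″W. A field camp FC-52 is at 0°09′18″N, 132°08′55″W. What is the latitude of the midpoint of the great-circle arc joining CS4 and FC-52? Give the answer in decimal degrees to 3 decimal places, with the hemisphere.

9.424°N

CS4: φ = +18.69194°, λ = -130.93139°
FC-52: φ = +0.15500°, λ = -132.14861°
Bx = cos φ₂ cos Δλ = 0.999771,  By = cos φ₂ sin Δλ = -0.021243
φₘ = atan2(sin φ₁ + sin φ₂, √((cos φ₁ + Bx)² + By²)) = 9.42399°
λₘ = λ₁ + atan2(By, cos φ₁ + Bx) = -131.55648°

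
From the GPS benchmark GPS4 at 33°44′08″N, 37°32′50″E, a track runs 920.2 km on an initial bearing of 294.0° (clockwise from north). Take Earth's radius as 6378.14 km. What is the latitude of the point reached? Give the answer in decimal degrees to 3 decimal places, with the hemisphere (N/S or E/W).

GPS4: φ = +33.73556°, λ = +37.54722°
δ = d/R = 920.2/6378.14 = 0.144274 rad
φ₂ = arcsin(sin φ₁ cos δ + cos φ₁ sin δ cos θ)
   = arcsin(0.55536·0.98961 + 0.83161·0.14377·0.40674) = 36.74264°
λ₂ = λ₁ + atan2(sin θ sin δ cos φ₁, cos δ − sin φ₁ sin φ₂) = 28.11345°

36.743°N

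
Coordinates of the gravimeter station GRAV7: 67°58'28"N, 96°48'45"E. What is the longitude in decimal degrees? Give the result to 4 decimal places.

96.8125°E

96° + 48′/60 + 45″/3600 = 96 + 0.80000 + 0.01250 = 96.8125°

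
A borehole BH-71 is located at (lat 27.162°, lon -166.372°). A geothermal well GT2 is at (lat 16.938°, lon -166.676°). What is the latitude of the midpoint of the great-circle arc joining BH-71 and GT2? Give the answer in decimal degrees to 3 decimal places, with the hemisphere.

22.050°N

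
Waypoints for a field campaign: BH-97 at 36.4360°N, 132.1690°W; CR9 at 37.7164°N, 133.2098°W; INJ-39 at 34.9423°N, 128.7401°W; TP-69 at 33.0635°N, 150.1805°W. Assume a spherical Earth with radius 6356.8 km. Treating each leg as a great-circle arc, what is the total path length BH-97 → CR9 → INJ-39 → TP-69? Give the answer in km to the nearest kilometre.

BH-97→CR9: c = 0.026635 rad, d = 169.31 km
CR9→INJ-39: c = 0.079318 rad, d = 504.21 km
INJ-39→TP-69: c = 0.311347 rad, d = 1979.17 km
Total = 169.31 + 504.21 + 1979.17 = 2652.69 km

2653 km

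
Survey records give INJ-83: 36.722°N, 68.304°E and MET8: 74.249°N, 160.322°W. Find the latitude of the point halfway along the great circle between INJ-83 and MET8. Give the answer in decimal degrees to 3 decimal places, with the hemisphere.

67.241°N

Bx = cos φ₂ cos Δλ = -0.179425,  By = cos φ₂ sin Δλ = 0.203705
φₘ = atan2(sin φ₁ + sin φ₂, √((cos φ₁ + Bx)² + By²)) = 67.24067°
λₘ = λ₁ + atan2(By, cos φ₁ + Bx) = 86.43430°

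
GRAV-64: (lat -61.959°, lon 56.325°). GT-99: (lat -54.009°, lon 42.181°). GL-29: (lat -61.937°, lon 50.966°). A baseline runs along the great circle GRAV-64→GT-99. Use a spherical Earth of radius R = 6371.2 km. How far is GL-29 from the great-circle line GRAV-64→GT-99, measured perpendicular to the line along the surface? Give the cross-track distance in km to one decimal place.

188.7 km

δ₁₃ = central angle GRAV-64→GL-29 = 0.043975 rad  (haversine)
θ₁₃ = bearing GRAV-64→GL-29 = 268.135°,  θ₁₂ = bearing GRAV-64→GT-99 = 310.486°
dₓₜ = R·arcsin(sin δ₁₃ · sin(θ₁₃ − θ₁₂)) = 6371.2·arcsin(0.04396·sin(-42.351°)) = -188.712 km
|dₓₜ| = 188.712 km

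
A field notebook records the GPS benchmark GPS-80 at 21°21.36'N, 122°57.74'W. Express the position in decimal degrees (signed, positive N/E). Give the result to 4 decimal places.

+21.3560°, -122.9623°

lat: 21.3560° N → +21.3560°
lon: 122.9623° W → -122.9623°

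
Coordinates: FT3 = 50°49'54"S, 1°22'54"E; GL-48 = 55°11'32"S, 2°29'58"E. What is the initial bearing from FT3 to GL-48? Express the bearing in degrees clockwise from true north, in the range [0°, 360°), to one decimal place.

171.7°

FT3: φ = -50.83167°, λ = +1.38167°
GL-48: φ = -55.19222°, λ = +2.49944°
Δλ = 1.1178°
y = sin Δλ · cos φ₂ = 0.011135
x = cos φ₁ sin φ₂ − sin φ₁ cos φ₂ cos Δλ = -0.076117
θ = atan2(y, x) = 171.6770° → 171.6770° (mod 360°)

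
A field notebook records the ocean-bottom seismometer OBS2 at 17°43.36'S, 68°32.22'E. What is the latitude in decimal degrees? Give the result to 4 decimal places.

17.7227°S

17° + 43.36′/60 = 17 + 0.72267 = 17.7227°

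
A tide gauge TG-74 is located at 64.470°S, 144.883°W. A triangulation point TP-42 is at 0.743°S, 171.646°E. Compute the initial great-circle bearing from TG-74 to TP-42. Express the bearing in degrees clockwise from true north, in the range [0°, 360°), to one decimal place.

Δλ = -43.4710°
y = sin Δλ · cos φ₂ = -0.687929
x = cos φ₁ sin φ₂ − sin φ₁ cos φ₂ cos Δλ = 0.649219
θ = atan2(y, x) = -46.6582° → 313.3418° (mod 360°)

313.3°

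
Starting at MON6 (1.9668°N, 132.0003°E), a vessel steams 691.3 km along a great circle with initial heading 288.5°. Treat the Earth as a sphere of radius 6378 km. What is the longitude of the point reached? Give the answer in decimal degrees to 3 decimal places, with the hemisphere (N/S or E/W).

126.098°E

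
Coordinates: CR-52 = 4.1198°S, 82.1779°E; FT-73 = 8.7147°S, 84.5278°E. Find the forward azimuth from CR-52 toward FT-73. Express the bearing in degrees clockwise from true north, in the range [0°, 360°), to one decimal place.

153.2°

Δλ = 2.3499°
y = sin Δλ · cos φ₂ = 0.040529
x = cos φ₁ sin φ₂ − sin φ₁ cos φ₂ cos Δλ = -0.080170
θ = atan2(y, x) = 153.1818° → 153.1818° (mod 360°)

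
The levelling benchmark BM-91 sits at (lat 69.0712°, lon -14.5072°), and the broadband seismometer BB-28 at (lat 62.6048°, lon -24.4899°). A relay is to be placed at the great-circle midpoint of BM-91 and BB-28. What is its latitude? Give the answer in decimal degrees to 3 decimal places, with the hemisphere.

Bx = cos φ₂ cos Δλ = 0.453159,  By = cos φ₂ sin Δλ = -0.079763
φₘ = atan2(sin φ₁ + sin φ₂, √((cos φ₁ + Bx)² + By²)) = 65.91790°
λₘ = λ₁ + atan2(By, cos φ₁ + Bx) = -20.12863°

65.918°N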